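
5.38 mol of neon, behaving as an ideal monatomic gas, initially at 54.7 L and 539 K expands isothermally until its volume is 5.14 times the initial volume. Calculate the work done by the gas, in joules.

P₁ = nRT₁/V₁ = 5.38×8.314×539/54.7 = 441 kPa.
Isothermal: T stays 539 K; PV = const ⇒ V₂ = 281 L, P₂ = 85.7 kPa.
W = nRT ln(V₂/V₁) = 5.38×8.314×539×ln(5.14) = 39500 J.

39500 J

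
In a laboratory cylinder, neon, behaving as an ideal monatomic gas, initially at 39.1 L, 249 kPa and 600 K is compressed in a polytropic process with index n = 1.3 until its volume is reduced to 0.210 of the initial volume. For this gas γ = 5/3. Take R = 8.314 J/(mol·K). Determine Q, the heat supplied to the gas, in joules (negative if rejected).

-10700 J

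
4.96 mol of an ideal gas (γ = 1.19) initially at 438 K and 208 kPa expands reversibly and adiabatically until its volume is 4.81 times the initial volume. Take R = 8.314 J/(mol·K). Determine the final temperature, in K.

325 K

V₁ = nRT₁/P₁ = 4.96×8.314×438/208 = 86.8 L.
Adiabatic: TV^(γ−1) = const ⇒ T₂ = 438×(0.208)^0.190 = 325 K; PV^γ = const ⇒ P₂ = 32.1 kPa.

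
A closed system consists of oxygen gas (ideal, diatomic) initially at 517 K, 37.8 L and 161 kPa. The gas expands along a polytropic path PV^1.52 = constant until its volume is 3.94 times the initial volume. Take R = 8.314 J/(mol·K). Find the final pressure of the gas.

20.0 kPa

Polytropic n=1.52: T₂ = T₁(V₁/V₂)^(n−1) = 517×(0.254)^0.52 = 253 K; P₂ = P₁(V₁/V₂)^n = 20.0 kPa.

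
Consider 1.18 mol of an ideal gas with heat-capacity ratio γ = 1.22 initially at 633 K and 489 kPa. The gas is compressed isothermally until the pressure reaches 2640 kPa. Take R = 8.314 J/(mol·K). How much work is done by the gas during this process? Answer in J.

-10500 J

V₁ = nRT₁/P₁ = 1.18×8.314×633/489 = 12.7 L.
Isothermal: T stays 633 K; PV = const ⇒ V₂ = 2.35 L, P₂ = 2640 kPa.
W = nRT ln(V₂/V₁) = 1.18×8.314×633×ln(0.185) = -10500 J.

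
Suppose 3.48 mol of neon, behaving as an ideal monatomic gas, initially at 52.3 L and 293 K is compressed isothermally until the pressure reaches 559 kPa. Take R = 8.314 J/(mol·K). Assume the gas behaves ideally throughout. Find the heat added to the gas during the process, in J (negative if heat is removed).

-10500 J

P₁ = nRT₁/V₁ = 3.48×8.314×293/52.3 = 162 kPa.
Isothermal: T stays 293 K; PV = const ⇒ V₂ = 15.2 L, P₂ = 559 kPa.
ΔU = 0 (ideal gas, T constant).
W = nRT ln(V₂/V₁) = 3.48×8.314×293×ln(0.290) = -10500 J.
Q = ΔU + W = -10500 J.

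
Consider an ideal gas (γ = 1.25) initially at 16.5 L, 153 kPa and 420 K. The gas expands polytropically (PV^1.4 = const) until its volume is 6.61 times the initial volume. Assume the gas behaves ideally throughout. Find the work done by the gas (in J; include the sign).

n = P₁V₁/(RT₁) = 153×16.5/(8.314×420) = 0.723 mol.
Polytropic n=1.4: T₂ = T₁(V₁/V₂)^(n−1) = 420×(0.151)^0.40 = 197 K; P₂ = P₁(V₁/V₂)^n = 10.9 kPa.
W = (P₁V₁−P₂V₂)/(n−1) = (153×16.5−10.9×109)/0.40 = 3350 J.

3350 J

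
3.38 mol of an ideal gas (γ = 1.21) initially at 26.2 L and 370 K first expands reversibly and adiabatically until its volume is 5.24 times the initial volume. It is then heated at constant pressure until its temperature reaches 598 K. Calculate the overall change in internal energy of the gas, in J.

P₁ = nRT₁/V₁ = 3.38×8.314×370/26.2 = 397 kPa.
Step 1 — Adiabatic: TV^(γ−1) = const ⇒ T₂ = 370×(0.191)^0.210 = 261 K; PV^γ = const ⇒ P₂ = 53.5 kPa.
ΔU = nCvΔT = 3.38×39.6×(261−370) = -14500 J.
Q = 0 for an adiabatic process, so W = −ΔU = 14500 J.
State after step 1: P = 53.5 kPa, V = 137 L, T = 261 K.
Step 2 — Isobaric: P stays 53.5 kPa; V/T = const ⇒ T₂ = 598 K, V₂ = 314 L.
W = PΔV = 53.5×(314−137) kPa·L = 9460 J.
ΔU = nCvΔT = 3.38×39.6×(598−261) = 45100 J.
Q = ΔU + W = nCpΔT = 54500 J.
Net over both steps: W = 24000 J, Q = 54500 J, ΔU = 30500 J.

30500 J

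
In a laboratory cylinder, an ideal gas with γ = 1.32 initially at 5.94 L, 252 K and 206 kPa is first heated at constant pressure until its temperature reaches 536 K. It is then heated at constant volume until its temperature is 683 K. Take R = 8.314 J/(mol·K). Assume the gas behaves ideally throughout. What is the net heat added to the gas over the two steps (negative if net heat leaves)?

7920 J

n = P₁V₁/(RT₁) = 206×5.94/(8.314×252) = 0.584 mol.
Step 1 — Isobaric: P stays 206 kPa; V/T = const ⇒ T₂ = 536 K, V₂ = 12.6 L.
W = PΔV = 206×(12.6−5.94) kPa·L = 1380 J.
ΔU = nCvΔT = 0.584×26.0×(536−252) = 4310 J.
Q = ΔU + W = nCpΔT = 5690 J.
State after step 1: P = 206 kPa, V = 12.6 L, T = 536 K.
Step 2 — Isochoric: V stays 12.6 L; P/T = const ⇒ T₂ = 683 K, P₂ = 262 kPa.
W = 0 (no volume change).
ΔU = nCvΔT = 0.584×26.0×(683−536) = 2230 J.
Q = ΔU = 2230 J.
Net over both steps: W = 1380 J, Q = 7920 J, ΔU = 6540 J.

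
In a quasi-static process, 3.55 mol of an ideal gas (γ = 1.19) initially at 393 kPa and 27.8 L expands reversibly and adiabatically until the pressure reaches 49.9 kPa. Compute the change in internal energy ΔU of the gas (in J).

T₁ = P₁V₁/(nR) = 393×27.8/(3.55×8.314) = 370 K.
Adiabatic: T₂/T₁ = (P₂/P₁)^((γ−1)/γ) ⇒ T₂ = 370×(0.127)^0.160 = 266 K; V₂ = 157 L.
For an ideal gas ΔU = nCvΔT with Cv = R/(γ−1) = 43.8 J/(mol·K).
ΔU = 3.55×43.8×(266−370) = -16100 J.

-16100 J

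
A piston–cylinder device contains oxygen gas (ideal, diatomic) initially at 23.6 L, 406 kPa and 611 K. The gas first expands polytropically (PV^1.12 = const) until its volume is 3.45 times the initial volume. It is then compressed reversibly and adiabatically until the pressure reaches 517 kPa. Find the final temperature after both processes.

839 K

n = P₁V₁/(RT₁) = 406×23.6/(8.314×611) = 1.89 mol.
Step 1 — Polytropic n=1.12: T₂ = T₁(V₁/V₂)^(n−1) = 611×(0.290)^0.12 = 527 K; P₂ = P₁(V₁/V₂)^n = 101 kPa.
W = (P₁V₁−P₂V₂)/(n−1) = (406×23.6−101×81.4)/0.12 = 11000 J.
ΔU = nCvΔT = 1.89×20.8×(527−611) = -3310 J.
Q = ΔU + W = 7720 J.
State after step 1: P = 101 kPa, V = 81.4 L, T = 527 K.
Step 2 — Adiabatic: T₂/T₁ = (P₂/P₁)^((γ−1)/γ) ⇒ T₂ = 527×(5.10)^0.286 = 839 K; V₂ = 25.4 L.
ΔU = nCvΔT = 1.89×20.8×(839−527) = 12200 J.
Q = 0 for an adiabatic process, so W = −ΔU = -12200 J.
Net over both steps: W = -1210 J, Q = 7720 J, ΔU = 8930 J.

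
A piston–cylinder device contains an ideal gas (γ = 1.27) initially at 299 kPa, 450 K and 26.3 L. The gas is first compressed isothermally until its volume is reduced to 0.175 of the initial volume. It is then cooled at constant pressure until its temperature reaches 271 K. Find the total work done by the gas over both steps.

-16800 J

n = P₁V₁/(RT₁) = 299×26.3/(8.314×450) = 2.10 mol.
Step 1 — Isothermal: T stays 450 K; PV = const ⇒ V₂ = 4.60 L, P₂ = 1710 kPa.
ΔU = 0 (ideal gas, T constant).
W = nRT ln(V₂/V₁) = 2.10×8.314×450×ln(0.175) = -13700 J.
Q = ΔU + W = -13700 J.
State after step 1: P = 1710 kPa, V = 4.60 L, T = 450 K.
Step 2 — Isobaric: P stays 1710 kPa; V/T = const ⇒ T₂ = 271 K, V₂ = 2.77 L.
W = PΔV = 1710×(2.77−4.60) kPa·L = -3130 J.
ΔU = nCvΔT = 2.10×30.8×(271−450) = -11600 J.
Q = ΔU + W = nCpΔT = -14700 J.
Net over both steps: W = -16800 J, Q = -28400 J, ΔU = -11600 J.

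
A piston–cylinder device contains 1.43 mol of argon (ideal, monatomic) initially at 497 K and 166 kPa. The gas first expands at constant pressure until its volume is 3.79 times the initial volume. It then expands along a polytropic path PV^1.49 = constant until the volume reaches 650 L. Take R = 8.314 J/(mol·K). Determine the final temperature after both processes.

V₁ = nRT₁/P₁ = 1.43×8.314×497/166 = 35.6 L.
Step 1 — Isobaric: P stays 166 kPa; V/T = const ⇒ T₂ = 1880 K, V₂ = 135 L.
W = PΔV = 166×(135−35.6) kPa·L = 16500 J.
ΔU = nCvΔT = 1.43×12.5×(1880−497) = 24700 J.
Q = ΔU + W = nCpΔT = 41200 J.
State after step 1: P = 166 kPa, V = 135 L, T = 1880 K.
Step 2 — Polytropic n=1.49: T₂ = T₁(V₁/V₂)^(n−1) = 1880×(0.208)^0.49 = 872 K; P₂ = P₁(V₁/V₂)^n = 15.9 kPa.
W = (P₁V₁−P₂V₂)/(n−1) = (166×135−15.9×650)/0.49 = 24600 J.
ΔU = nCvΔT = 1.43×12.5×(872−1880) = -18000 J.
Q = ΔU + W = 6510 J.
Net over both steps: W = 41000 J, Q = 47700 J, ΔU = 6680 J.

872 K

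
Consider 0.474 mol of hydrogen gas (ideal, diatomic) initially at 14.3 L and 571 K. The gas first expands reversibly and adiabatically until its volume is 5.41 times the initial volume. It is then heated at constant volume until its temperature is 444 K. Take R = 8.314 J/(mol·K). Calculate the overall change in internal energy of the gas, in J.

-1250 J

P₁ = nRT₁/V₁ = 0.474×8.314×571/14.3 = 157 kPa.
Step 1 — Adiabatic: TV^(γ−1) = const ⇒ T₂ = 571×(0.185)^0.400 = 291 K; PV^γ = const ⇒ P₂ = 14.8 kPa.
ΔU = nCvΔT = 0.474×20.8×(291−571) = -2760 J.
Q = 0 for an adiabatic process, so W = −ΔU = 2760 J.
State after step 1: P = 14.8 kPa, V = 77.4 L, T = 291 K.
Step 2 — Isochoric: V stays 77.4 L; P/T = const ⇒ T₂ = 444 K, P₂ = 22.6 kPa.
W = 0 (no volume change).
ΔU = nCvΔT = 0.474×20.8×(444−291) = 1510 J.
Q = ΔU = 1510 J.
Net over both steps: W = 2760 J, Q = 1510 J, ΔU = -1250 J.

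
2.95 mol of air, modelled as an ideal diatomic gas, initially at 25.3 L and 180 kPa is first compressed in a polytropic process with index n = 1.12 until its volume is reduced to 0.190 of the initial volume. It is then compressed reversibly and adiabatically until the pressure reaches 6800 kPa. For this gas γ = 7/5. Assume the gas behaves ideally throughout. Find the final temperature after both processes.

376 K

T₁ = P₁V₁/(nR) = 180×25.3/(2.95×8.314) = 186 K.
Step 1 — Polytropic n=1.12: T₂ = T₁(V₁/V₂)^(n−1) = 186×(5.26)^0.12 = 227 K; P₂ = P₁(V₁/V₂)^n = 1160 kPa.
W = (P₁V₁−P₂V₂)/(n−1) = (180×25.3−1160×4.81)/0.12 = -8370 J.
ΔU = nCvΔT = 2.95×20.8×(227−186) = 2510 J.
Q = ΔU + W = -5860 J.
State after step 1: P = 1160 kPa, V = 4.81 L, T = 227 K.
Step 2 — Adiabatic: T₂/T₁ = (P₂/P₁)^((γ−1)/γ) ⇒ T₂ = 227×(5.88)^0.286 = 376 K; V₂ = 1.36 L.
ΔU = nCvΔT = 2.95×20.8×(376−227) = 9160 J.
Q = 0 for an adiabatic process, so W = −ΔU = -9160 J.
Net over both steps: W = -17500 J, Q = -5860 J, ΔU = 11700 J.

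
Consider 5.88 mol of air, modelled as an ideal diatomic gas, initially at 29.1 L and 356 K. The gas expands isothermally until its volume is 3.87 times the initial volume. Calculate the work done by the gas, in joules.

P₁ = nRT₁/V₁ = 5.88×8.314×356/29.1 = 598 kPa.
Isothermal: T stays 356 K; PV = const ⇒ V₂ = 113 L, P₂ = 155 kPa.
W = nRT ln(V₂/V₁) = 5.88×8.314×356×ln(3.87) = 23600 J.

23600 J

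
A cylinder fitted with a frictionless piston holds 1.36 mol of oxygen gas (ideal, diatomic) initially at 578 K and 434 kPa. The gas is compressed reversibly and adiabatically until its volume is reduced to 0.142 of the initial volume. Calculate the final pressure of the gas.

6670 kPa

V₁ = nRT₁/P₁ = 1.36×8.314×578/434 = 15.1 L.
Adiabatic: TV^(γ−1) = const ⇒ T₂ = 578×(7.04)^0.400 = 1260 K; PV^γ = const ⇒ P₂ = 6670 kPa.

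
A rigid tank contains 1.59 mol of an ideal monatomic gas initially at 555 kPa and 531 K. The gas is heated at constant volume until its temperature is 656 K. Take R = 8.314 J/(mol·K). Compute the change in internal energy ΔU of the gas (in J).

2480 J

V₁ = nRT₁/P₁ = 1.59×8.314×531/555 = 12.6 L.
Isochoric: V stays 12.6 L; P/T = const ⇒ T₂ = 656 K, P₂ = 686 kPa.
For an ideal gas ΔU = nCvΔT with Cv = (3/2)R = 12.5 J/(mol·K).
ΔU = 1.59×12.5×(656−531) = 2480 J.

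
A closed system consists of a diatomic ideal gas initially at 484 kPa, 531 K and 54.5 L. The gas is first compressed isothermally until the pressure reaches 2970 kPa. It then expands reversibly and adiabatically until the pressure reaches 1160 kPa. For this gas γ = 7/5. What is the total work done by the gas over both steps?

-32300 J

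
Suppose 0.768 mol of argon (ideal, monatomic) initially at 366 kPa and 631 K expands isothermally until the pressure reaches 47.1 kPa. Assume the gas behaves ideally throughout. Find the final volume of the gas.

V₁ = nRT₁/P₁ = 0.768×8.314×631/366 = 11.0 L.
Isothermal: T stays 631 K; PV = const ⇒ V₂ = 85.5 L, P₂ = 47.1 kPa.

85.5 L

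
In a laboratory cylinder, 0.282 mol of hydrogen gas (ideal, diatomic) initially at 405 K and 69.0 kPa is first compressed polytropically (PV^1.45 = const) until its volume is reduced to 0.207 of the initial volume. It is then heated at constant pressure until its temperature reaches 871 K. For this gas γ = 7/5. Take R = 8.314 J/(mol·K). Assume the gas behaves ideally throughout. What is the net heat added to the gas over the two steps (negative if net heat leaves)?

668 J

V₁ = nRT₁/P₁ = 0.282×8.314×405/69.0 = 13.8 L.
Step 1 — Polytropic n=1.45: T₂ = T₁(V₁/V₂)^(n−1) = 405×(4.83)^0.45 = 823 K; P₂ = P₁(V₁/V₂)^n = 677 kPa.
W = (P₁V₁−P₂V₂)/(n−1) = (69.0×13.8−677×2.85)/0.45 = -2180 J.
ΔU = nCvΔT = 0.282×20.8×(823−405) = 2450 J.
Q = ΔU + W = 272 J.
State after step 1: P = 677 kPa, V = 2.85 L, T = 823 K.
Step 2 — Isobaric: P stays 677 kPa; V/T = const ⇒ T₂ = 871 K, V₂ = 3.02 L.
W = PΔV = 677×(3.02−2.85) kPa·L = 113 J.
ΔU = nCvΔT = 0.282×20.8×(871−823) = 283 J.
Q = ΔU + W = nCpΔT = 396 J.
Net over both steps: W = -2060 J, Q = 668 J, ΔU = 2730 J.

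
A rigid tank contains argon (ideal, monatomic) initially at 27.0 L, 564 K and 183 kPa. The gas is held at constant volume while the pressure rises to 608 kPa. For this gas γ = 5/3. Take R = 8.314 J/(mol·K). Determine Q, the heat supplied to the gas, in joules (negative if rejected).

17200 J

n = P₁V₁/(RT₁) = 183×27.0/(8.314×564) = 1.05 mol.
Isochoric: V stays 27.0 L; P/T = const ⇒ T₂ = 1870 K, P₂ = 608 kPa.
W = 0 (no volume change).
ΔU = nCvΔT = 1.05×12.5×(1870−564) = 17200 J.
Q = ΔU = 17200 J.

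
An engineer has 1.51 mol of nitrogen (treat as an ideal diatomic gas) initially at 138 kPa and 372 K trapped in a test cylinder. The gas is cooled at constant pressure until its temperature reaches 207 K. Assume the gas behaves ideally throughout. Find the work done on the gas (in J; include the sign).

2070 J

V₁ = nRT₁/P₁ = 1.51×8.314×372/138 = 33.8 L.
Isobaric: P stays 138 kPa; V/T = const ⇒ T₂ = 207 K, V₂ = 18.8 L.
W = PΔV = 138×(18.8−33.8) kPa·L = -2070 J.
Work done on the gas = −W_by = 2070 J.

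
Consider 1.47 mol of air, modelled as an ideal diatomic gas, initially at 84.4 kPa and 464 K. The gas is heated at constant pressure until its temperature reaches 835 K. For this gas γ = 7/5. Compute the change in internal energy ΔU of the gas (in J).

V₁ = nRT₁/P₁ = 1.47×8.314×464/84.4 = 67.2 L.
Isobaric: P stays 84.4 kPa; V/T = const ⇒ T₂ = 835 K, V₂ = 121 L.
For an ideal gas ΔU = nCvΔT with Cv = (5/2)R = 20.8 J/(mol·K).
ΔU = 1.47×20.8×(835−464) = 11300 J.

11300 J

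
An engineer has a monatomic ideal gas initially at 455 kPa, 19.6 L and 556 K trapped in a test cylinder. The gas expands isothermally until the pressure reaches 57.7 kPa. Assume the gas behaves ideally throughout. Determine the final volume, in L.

Isothermal: T stays 556 K; PV = const ⇒ V₂ = 155 L, P₂ = 57.7 kPa.

155 L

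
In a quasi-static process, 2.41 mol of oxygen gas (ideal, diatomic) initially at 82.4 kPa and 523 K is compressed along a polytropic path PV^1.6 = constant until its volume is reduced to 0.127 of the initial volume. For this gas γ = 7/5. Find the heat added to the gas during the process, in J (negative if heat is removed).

21400 J

V₁ = nRT₁/P₁ = 2.41×8.314×523/82.4 = 127 L.
Polytropic n=1.6: T₂ = T₁(V₁/V₂)^(n−1) = 523×(7.87)^0.60 = 1800 K; P₂ = P₁(V₁/V₂)^n = 2240 kPa.
W = (P₁V₁−P₂V₂)/(n−1) = (82.4×127−2240×16.2)/0.60 = -42800 J.
ΔU = nCvΔT = 2.41×20.8×(1800−523) = 64200 J.
Q = ΔU + W = 21400 J.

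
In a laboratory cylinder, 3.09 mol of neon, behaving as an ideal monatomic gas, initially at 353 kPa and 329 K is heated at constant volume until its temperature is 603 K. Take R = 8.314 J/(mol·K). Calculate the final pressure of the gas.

V₁ = nRT₁/P₁ = 3.09×8.314×329/353 = 23.9 L.
Isochoric: V stays 23.9 L; P/T = const ⇒ T₂ = 603 K, P₂ = 647 kPa.

647 kPa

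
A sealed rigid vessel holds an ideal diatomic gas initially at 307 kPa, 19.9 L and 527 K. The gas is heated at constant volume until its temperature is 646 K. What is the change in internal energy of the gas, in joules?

n = P₁V₁/(RT₁) = 307×19.9/(8.314×527) = 1.39 mol.
Isochoric: V stays 19.9 L; P/T = const ⇒ T₂ = 646 K, P₂ = 376 kPa.
For an ideal gas ΔU = nCvΔT with Cv = (5/2)R = 20.8 J/(mol·K).
ΔU = 1.39×20.8×(646−527) = 3450 J.

3450 J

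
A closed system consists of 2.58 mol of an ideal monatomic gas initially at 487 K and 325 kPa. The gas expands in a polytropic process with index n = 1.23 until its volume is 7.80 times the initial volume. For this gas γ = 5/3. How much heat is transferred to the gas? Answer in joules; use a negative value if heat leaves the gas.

V₁ = nRT₁/P₁ = 2.58×8.314×487/325 = 32.1 L.
Polytropic n=1.23: T₂ = T₁(V₁/V₂)^(n−1) = 487×(0.128)^0.23 = 304 K; P₂ = P₁(V₁/V₂)^n = 26.0 kPa.
W = (P₁V₁−P₂V₂)/(n−1) = (325×32.1−26.0×251)/0.23 = 17100 J.
ΔU = nCvΔT = 2.58×12.5×(304−487) = -5900 J.
Q = ΔU + W = 11200 J.

11200 J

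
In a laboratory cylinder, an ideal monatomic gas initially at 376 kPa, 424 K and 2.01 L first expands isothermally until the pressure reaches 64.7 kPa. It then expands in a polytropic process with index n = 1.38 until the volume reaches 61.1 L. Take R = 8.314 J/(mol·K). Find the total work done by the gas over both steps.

n = P₁V₁/(RT₁) = 376×2.01/(8.314×424) = 0.214 mol.
Step 1 — Isothermal: T stays 424 K; PV = const ⇒ V₂ = 11.7 L, P₂ = 64.7 kPa.
ΔU = 0 (ideal gas, T constant).
W = nRT ln(V₂/V₁) = 0.214×8.314×424×ln(5.81) = 1330 J.
Q = ΔU + W = 1330 J.
State after step 1: P = 64.7 kPa, V = 11.7 L, T = 424 K.
Step 2 — Polytropic n=1.38: T₂ = T₁(V₁/V₂)^(n−1) = 424×(0.191)^0.38 = 226 K; P₂ = P₁(V₁/V₂)^n = 6.60 kPa.
W = (P₁V₁−P₂V₂)/(n−1) = (64.7×11.7−6.60×61.1)/0.38 = 928 J.
ΔU = nCvΔT = 0.214×12.5×(226−424) = -529 J.
Q = ΔU + W = 399 J.
Net over both steps: W = 2260 J, Q = 1730 J, ΔU = -529 J.

2260 J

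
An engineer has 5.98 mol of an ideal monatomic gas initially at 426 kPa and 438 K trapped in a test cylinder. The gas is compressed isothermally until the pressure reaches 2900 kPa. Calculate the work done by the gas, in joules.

-41800 J

V₁ = nRT₁/P₁ = 5.98×8.314×438/426 = 51.1 L.
Isothermal: T stays 438 K; PV = const ⇒ V₂ = 7.51 L, P₂ = 2900 kPa.
W = nRT ln(V₂/V₁) = 5.98×8.314×438×ln(0.147) = -41800 J.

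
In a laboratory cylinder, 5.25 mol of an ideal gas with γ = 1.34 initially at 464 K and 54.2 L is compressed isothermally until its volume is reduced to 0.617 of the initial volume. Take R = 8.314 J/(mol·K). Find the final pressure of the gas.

606 kPa

P₁ = nRT₁/V₁ = 5.25×8.314×464/54.2 = 374 kPa.
Isothermal: T stays 464 K; PV = const ⇒ V₂ = 33.4 L, P₂ = 606 kPa.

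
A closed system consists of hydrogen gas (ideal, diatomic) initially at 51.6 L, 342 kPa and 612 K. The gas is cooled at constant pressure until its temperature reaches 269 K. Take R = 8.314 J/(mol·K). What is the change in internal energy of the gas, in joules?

n = P₁V₁/(RT₁) = 342×51.6/(8.314×612) = 3.47 mol.
Isobaric: P stays 342 kPa; V/T = const ⇒ T₂ = 269 K, V₂ = 22.7 L.
For an ideal gas ΔU = nCvΔT with Cv = (5/2)R = 20.8 J/(mol·K).
ΔU = 3.47×20.8×(269−612) = -24700 J.

-24700 J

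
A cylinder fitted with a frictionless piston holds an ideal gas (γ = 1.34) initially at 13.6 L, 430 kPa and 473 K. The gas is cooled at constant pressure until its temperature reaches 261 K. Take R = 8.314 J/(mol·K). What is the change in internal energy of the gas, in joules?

n = P₁V₁/(RT₁) = 430×13.6/(8.314×473) = 1.49 mol.
Isobaric: P stays 430 kPa; V/T = const ⇒ T₂ = 261 K, V₂ = 7.50 L.
For an ideal gas ΔU = nCvΔT with Cv = R/(γ−1) = 24.5 J/(mol·K).
ΔU = 1.49×24.5×(261−473) = -7710 J.

-7710 J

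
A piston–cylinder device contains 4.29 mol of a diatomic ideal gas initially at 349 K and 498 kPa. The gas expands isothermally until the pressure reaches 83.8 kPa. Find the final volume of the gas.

149 L

V₁ = nRT₁/P₁ = 4.29×8.314×349/498 = 25.0 L.
Isothermal: T stays 349 K; PV = const ⇒ V₂ = 149 L, P₂ = 83.8 kPa.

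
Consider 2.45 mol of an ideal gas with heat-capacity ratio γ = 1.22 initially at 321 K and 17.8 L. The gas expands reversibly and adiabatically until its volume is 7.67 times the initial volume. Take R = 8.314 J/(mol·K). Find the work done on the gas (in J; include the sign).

P₁ = nRT₁/V₁ = 2.45×8.314×321/17.8 = 367 kPa.
Adiabatic: TV^(γ−1) = const ⇒ T₂ = 321×(0.130)^0.220 = 205 K; PV^γ = const ⇒ P₂ = 30.6 kPa.
ΔU = nCvΔT = 2.45×37.8×(205−321) = -10700 J.
Q = 0 for an adiabatic process, so W = −ΔU = 10700 J.
Work done on the gas = −W_by = -10700 J.

-10700 J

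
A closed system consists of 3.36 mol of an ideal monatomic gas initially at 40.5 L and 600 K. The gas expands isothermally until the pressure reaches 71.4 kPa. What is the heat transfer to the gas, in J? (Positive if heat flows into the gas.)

29500 J

P₁ = nRT₁/V₁ = 3.36×8.314×600/40.5 = 414 kPa.
Isothermal: T stays 600 K; PV = const ⇒ V₂ = 235 L, P₂ = 71.4 kPa.
ΔU = 0 (ideal gas, T constant).
W = nRT ln(V₂/V₁) = 3.36×8.314×600×ln(5.80) = 29500 J.
Q = ΔU + W = 29500 J.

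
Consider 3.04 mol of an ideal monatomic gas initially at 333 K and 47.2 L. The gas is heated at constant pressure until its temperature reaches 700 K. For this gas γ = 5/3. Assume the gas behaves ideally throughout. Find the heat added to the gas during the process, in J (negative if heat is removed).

23200 J

P₁ = nRT₁/V₁ = 3.04×8.314×333/47.2 = 178 kPa.
Isobaric: P stays 178 kPa; V/T = const ⇒ T₂ = 700 K, V₂ = 99.2 L.
W = PΔV = 178×(99.2−47.2) kPa·L = 9280 J.
ΔU = nCvΔT = 3.04×12.5×(700−333) = 13900 J.
Q = ΔU + W = nCpΔT = 23200 J.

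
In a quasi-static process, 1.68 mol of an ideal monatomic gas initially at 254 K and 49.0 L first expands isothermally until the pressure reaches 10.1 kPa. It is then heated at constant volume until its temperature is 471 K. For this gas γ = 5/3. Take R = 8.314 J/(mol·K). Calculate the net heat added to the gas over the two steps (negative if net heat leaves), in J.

11500 J

P₁ = nRT₁/V₁ = 1.68×8.314×254/49.0 = 72.4 kPa.
Step 1 — Isothermal: T stays 254 K; PV = const ⇒ V₂ = 351 L, P₂ = 10.1 kPa.
ΔU = 0 (ideal gas, T constant).
W = nRT ln(V₂/V₁) = 1.68×8.314×254×ln(7.17) = 6990 J.
Q = ΔU + W = 6990 J.
State after step 1: P = 10.1 kPa, V = 351 L, T = 254 K.
Step 2 — Isochoric: V stays 351 L; P/T = const ⇒ T₂ = 471 K, P₂ = 18.7 kPa.
W = 0 (no volume change).
ΔU = nCvΔT = 1.68×12.5×(471−254) = 4550 J.
Q = ΔU = 4550 J.
Net over both steps: W = 6990 J, Q = 11500 J, ΔU = 4550 J.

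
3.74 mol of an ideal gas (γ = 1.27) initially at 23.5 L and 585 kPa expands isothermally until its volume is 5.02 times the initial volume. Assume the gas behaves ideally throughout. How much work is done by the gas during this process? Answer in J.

22200 J

T₁ = P₁V₁/(nR) = 585×23.5/(3.74×8.314) = 442 K.
Isothermal: T stays 442 K; PV = const ⇒ V₂ = 118 L, P₂ = 117 kPa.
W = nRT ln(V₂/V₁) = 3.74×8.314×442×ln(5.02) = 22200 J.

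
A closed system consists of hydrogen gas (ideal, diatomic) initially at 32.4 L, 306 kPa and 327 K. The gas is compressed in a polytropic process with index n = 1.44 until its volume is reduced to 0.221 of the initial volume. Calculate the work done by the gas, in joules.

n = P₁V₁/(RT₁) = 306×32.4/(8.314×327) = 3.65 mol.
Polytropic n=1.44: T₂ = T₁(V₁/V₂)^(n−1) = 327×(4.52)^0.44 = 635 K; P₂ = P₁(V₁/V₂)^n = 2690 kPa.
W = (P₁V₁−P₂V₂)/(n−1) = (306×32.4−2690×7.16)/0.44 = -21200 J.

-21200 J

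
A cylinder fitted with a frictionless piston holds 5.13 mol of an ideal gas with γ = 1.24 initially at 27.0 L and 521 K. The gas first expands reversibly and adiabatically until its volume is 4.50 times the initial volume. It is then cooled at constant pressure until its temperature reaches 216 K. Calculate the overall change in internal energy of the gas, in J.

P₁ = nRT₁/V₁ = 5.13×8.314×521/27.0 = 823 kPa.
Step 1 — Adiabatic: TV^(γ−1) = const ⇒ T₂ = 521×(0.222)^0.240 = 363 K; PV^γ = const ⇒ P₂ = 127 kPa.
ΔU = nCvΔT = 5.13×34.6×(363−521) = -28100 J.
Q = 0 for an adiabatic process, so W = −ΔU = 28100 J.
State after step 1: P = 127 kPa, V = 122 L, T = 363 K.
Step 2 — Isobaric: P stays 127 kPa; V/T = const ⇒ T₂ = 216 K, V₂ = 72.3 L.
W = PΔV = 127×(72.3−122) kPa·L = -6280 J.
ΔU = nCvΔT = 5.13×34.6×(216−363) = -26100 J.
Q = ΔU + W = nCpΔT = -32400 J.
Net over both steps: W = 21800 J, Q = -32400 J, ΔU = -54200 J.

-54200 J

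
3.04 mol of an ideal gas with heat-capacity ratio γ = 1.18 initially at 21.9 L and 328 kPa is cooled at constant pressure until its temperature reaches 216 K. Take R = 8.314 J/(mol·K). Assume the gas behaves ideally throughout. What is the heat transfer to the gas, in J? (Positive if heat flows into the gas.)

T₁ = P₁V₁/(nR) = 328×21.9/(3.04×8.314) = 284 K.
Isobaric: P stays 328 kPa; V/T = const ⇒ T₂ = 216 K, V₂ = 16.6 L.
W = PΔV = 328×(16.6−21.9) kPa·L = -1720 J.
ΔU = nCvΔT = 3.04×46.2×(216−284) = -9580 J.
Q = ΔU + W = nCpΔT = -11300 J.

-11300 J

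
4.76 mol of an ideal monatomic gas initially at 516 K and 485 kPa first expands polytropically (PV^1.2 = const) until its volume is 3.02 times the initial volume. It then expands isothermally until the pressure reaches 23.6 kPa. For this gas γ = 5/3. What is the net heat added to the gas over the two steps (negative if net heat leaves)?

V₁ = nRT₁/P₁ = 4.76×8.314×516/485 = 42.1 L.
Step 1 — Polytropic n=1.2: T₂ = T₁(V₁/V₂)^(n−1) = 516×(0.331)^0.20 = 414 K; P₂ = P₁(V₁/V₂)^n = 129 kPa.
W = (P₁V₁−P₂V₂)/(n−1) = (485×42.1−129×127)/0.20 = 20200 J.
ΔU = nCvΔT = 4.76×12.5×(414−516) = -6070 J.
Q = ΔU + W = 14200 J.
State after step 1: P = 129 kPa, V = 127 L, T = 414 K.
Step 2 — Isothermal: T stays 414 K; PV = const ⇒ V₂ = 694 L, P₂ = 23.6 kPa.
ΔU = 0 (ideal gas, T constant).
W = nRT ln(V₂/V₁) = 4.76×8.314×414×ln(5.46) = 27800 J.
Q = ΔU + W = 27800 J.
Net over both steps: W = 48000 J, Q = 41900 J, ΔU = -6070 J.

41900 J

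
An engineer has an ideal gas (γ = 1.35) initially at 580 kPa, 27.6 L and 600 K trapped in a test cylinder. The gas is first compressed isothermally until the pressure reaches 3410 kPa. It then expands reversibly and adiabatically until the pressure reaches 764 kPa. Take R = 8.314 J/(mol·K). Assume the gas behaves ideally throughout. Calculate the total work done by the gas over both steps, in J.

n = P₁V₁/(RT₁) = 580×27.6/(8.314×600) = 3.21 mol.
Step 1 — Isothermal: T stays 600 K; PV = const ⇒ V₂ = 4.69 L, P₂ = 3410 kPa.
ΔU = 0 (ideal gas, T constant).
W = nRT ln(V₂/V₁) = 3.21×8.314×600×ln(0.170) = -28400 J.
Q = ΔU + W = -28400 J.
State after step 1: P = 3410 kPa, V = 4.69 L, T = 600 K.
Step 2 — Adiabatic: T₂/T₁ = (P₂/P₁)^((γ−1)/γ) ⇒ T₂ = 600×(0.224)^0.259 = 407 K; V₂ = 14.2 L.
ΔU = nCvΔT = 3.21×23.8×(407−600) = -14700 J.
Q = 0 for an adiabatic process, so W = −ΔU = 14700 J.
Net over both steps: W = -13700 J, Q = -28400 J, ΔU = -14700 J.

-13700 J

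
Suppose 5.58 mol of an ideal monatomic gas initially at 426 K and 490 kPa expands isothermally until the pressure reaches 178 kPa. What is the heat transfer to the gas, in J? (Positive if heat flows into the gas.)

20000 J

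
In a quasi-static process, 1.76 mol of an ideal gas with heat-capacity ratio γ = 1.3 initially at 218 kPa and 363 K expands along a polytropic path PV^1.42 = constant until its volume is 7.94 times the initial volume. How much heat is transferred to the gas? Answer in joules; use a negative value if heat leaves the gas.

V₁ = nRT₁/P₁ = 1.76×8.314×363/218 = 24.4 L.
Polytropic n=1.42: T₂ = T₁(V₁/V₂)^(n−1) = 363×(0.126)^0.42 = 152 K; P₂ = P₁(V₁/V₂)^n = 11.5 kPa.
W = (P₁V₁−P₂V₂)/(n−1) = (218×24.4−11.5×193)/0.42 = 7350 J.
ΔU = nCvΔT = 1.76×27.7×(152−363) = -10300 J.
Q = ΔU + W = -2940 J.

-2940 J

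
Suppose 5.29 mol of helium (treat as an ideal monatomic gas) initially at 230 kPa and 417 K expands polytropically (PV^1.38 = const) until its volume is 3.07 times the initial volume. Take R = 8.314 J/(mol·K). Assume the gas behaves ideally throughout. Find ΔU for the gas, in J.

-9550 J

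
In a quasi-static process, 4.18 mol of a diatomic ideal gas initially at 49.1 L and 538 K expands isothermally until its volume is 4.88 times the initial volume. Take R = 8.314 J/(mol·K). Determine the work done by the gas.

P₁ = nRT₁/V₁ = 4.18×8.314×538/49.1 = 381 kPa.
Isothermal: T stays 538 K; PV = const ⇒ V₂ = 240 L, P₂ = 78.0 kPa.
W = nRT ln(V₂/V₁) = 4.18×8.314×538×ln(4.88) = 29600 J.

29600 J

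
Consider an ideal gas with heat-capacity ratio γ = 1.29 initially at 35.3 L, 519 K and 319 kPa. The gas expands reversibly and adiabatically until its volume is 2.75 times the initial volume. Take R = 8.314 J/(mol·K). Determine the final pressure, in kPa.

86.5 kPa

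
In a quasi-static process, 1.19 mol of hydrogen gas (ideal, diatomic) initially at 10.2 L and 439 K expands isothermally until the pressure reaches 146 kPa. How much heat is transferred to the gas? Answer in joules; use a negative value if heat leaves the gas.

P₁ = nRT₁/V₁ = 1.19×8.314×439/10.2 = 426 kPa.
Isothermal: T stays 439 K; PV = const ⇒ V₂ = 29.7 L, P₂ = 146 kPa.
ΔU = 0 (ideal gas, T constant).
W = nRT ln(V₂/V₁) = 1.19×8.314×439×ln(2.92) = 4650 J.
Q = ΔU + W = 4650 J.

4650 J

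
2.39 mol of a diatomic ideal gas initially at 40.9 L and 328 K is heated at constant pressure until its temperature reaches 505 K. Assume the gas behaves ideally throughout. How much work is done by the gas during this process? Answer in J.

3520 J

P₁ = nRT₁/V₁ = 2.39×8.314×328/40.9 = 159 kPa.
Isobaric: P stays 159 kPa; V/T = const ⇒ T₂ = 505 K, V₂ = 63.0 L.
W = PΔV = 159×(63.0−40.9) kPa·L = 3520 J.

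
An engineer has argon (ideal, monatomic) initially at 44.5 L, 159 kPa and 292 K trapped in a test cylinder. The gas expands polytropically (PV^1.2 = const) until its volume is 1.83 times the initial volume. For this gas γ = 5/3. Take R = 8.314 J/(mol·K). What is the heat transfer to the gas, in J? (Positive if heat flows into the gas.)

n = P₁V₁/(RT₁) = 159×44.5/(8.314×292) = 2.91 mol.
Polytropic n=1.2: T₂ = T₁(V₁/V₂)^(n−1) = 292×(0.546)^0.20 = 259 K; P₂ = P₁(V₁/V₂)^n = 77.0 kPa.
W = (P₁V₁−P₂V₂)/(n−1) = (159×44.5−77.0×81.4)/0.20 = 4030 J.
ΔU = nCvΔT = 2.91×12.5×(259−292) = -1210 J.
Q = ΔU + W = 2820 J.

2820 J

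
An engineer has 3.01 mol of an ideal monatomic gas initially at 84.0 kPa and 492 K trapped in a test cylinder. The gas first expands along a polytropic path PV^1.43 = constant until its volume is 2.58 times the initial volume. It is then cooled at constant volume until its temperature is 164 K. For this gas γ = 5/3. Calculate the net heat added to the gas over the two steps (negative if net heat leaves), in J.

V₁ = nRT₁/P₁ = 3.01×8.314×492/84.0 = 147 L.
Step 1 — Polytropic n=1.43: T₂ = T₁(V₁/V₂)^(n−1) = 492×(0.388)^0.43 = 327 K; P₂ = P₁(V₁/V₂)^n = 21.7 kPa.
W = (P₁V₁−P₂V₂)/(n−1) = (84.0×147−21.7×378)/0.43 = 9580 J.
ΔU = nCvΔT = 3.01×12.5×(327−492) = -6180 J.
Q = ΔU + W = 3400 J.
State after step 1: P = 21.7 kPa, V = 378 L, T = 327 K.
Step 2 — Isochoric: V stays 378 L; P/T = const ⇒ T₂ = 164 K, P₂ = 10.9 kPa.
W = 0 (no volume change).
ΔU = nCvΔT = 3.01×12.5×(164−327) = -6130 J.
Q = ΔU = -6130 J.
Net over both steps: W = 9580 J, Q = -2730 J, ΔU = -12300 J.

-2730 J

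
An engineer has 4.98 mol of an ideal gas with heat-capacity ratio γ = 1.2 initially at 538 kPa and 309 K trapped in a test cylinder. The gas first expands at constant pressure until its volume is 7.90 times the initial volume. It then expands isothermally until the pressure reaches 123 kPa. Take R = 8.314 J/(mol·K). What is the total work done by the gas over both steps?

V₁ = nRT₁/P₁ = 4.98×8.314×309/538 = 23.8 L.
Step 1 — Isobaric: P stays 538 kPa; V/T = const ⇒ T₂ = 2440 K, V₂ = 188 L.
W = PΔV = 538×(188−23.8) kPa·L = 88300 J.
ΔU = nCvΔT = 4.98×41.6×(2440−309) = 441000 J.
Q = ΔU + W = nCpΔT = 530000 J.
State after step 1: P = 538 kPa, V = 188 L, T = 2440 K.
Step 2 — Isothermal: T stays 2440 K; PV = const ⇒ V₂ = 822 L, P₂ = 123 kPa.
ΔU = 0 (ideal gas, T constant).
W = nRT ln(V₂/V₁) = 4.98×8.314×2440×ln(4.37) = 149000 J.
Q = ΔU + W = 149000 J.
Net over both steps: W = 237000 J, Q = 679000 J, ΔU = 441000 J.

237000 J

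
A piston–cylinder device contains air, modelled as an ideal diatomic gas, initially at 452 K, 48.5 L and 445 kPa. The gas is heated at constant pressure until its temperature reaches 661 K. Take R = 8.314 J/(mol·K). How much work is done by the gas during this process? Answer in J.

n = P₁V₁/(RT₁) = 445×48.5/(8.314×452) = 5.74 mol.
Isobaric: P stays 445 kPa; V/T = const ⇒ T₂ = 661 K, V₂ = 70.9 L.
W = PΔV = 445×(70.9−48.5) kPa·L = 9980 J.

9980 J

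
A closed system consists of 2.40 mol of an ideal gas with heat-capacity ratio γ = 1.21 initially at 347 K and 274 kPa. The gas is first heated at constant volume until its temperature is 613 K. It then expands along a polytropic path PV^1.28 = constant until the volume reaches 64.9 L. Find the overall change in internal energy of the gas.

11800 J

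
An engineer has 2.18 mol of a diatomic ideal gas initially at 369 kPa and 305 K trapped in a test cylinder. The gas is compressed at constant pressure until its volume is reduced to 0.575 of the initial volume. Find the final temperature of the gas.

175 K

V₁ = nRT₁/P₁ = 2.18×8.314×305/369 = 15.0 L.
Isobaric: P stays 369 kPa; V/T = const ⇒ T₂ = 175 K, V₂ = 8.61 L.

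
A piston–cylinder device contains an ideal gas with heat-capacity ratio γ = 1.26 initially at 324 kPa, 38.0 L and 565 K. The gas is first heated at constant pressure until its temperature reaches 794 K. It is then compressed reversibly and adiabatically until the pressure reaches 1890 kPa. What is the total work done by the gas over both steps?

-24200 J

n = P₁V₁/(RT₁) = 324×38.0/(8.314×565) = 2.62 mol.
Step 1 — Isobaric: P stays 324 kPa; V/T = const ⇒ T₂ = 794 K, V₂ = 53.4 L.
W = PΔV = 324×(53.4−38.0) kPa·L = 4990 J.
ΔU = nCvΔT = 2.62×32.0×(794−565) = 19200 J.
Q = ΔU + W = nCpΔT = 24200 J.
State after step 1: P = 324 kPa, V = 53.4 L, T = 794 K.
Step 2 — Adiabatic: T₂/T₁ = (P₂/P₁)^((γ−1)/γ) ⇒ T₂ = 794×(5.83)^0.206 = 1140 K; V₂ = 13.2 L.
ΔU = nCvΔT = 2.62×32.0×(1140−794) = 29200 J.
Q = 0 for an adiabatic process, so W = −ΔU = -29200 J.
Net over both steps: W = -24200 J, Q = 24200 J, ΔU = 48400 J.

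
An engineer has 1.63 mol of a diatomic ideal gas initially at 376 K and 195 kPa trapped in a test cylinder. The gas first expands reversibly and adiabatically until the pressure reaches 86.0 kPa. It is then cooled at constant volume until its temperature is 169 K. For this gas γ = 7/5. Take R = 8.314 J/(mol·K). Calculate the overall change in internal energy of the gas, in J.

-7010 J

V₁ = nRT₁/P₁ = 1.63×8.314×376/195 = 26.1 L.
Step 1 — Adiabatic: T₂/T₁ = (P₂/P₁)^((γ−1)/γ) ⇒ T₂ = 376×(0.441)^0.286 = 298 K; V₂ = 46.9 L.
ΔU = nCvΔT = 1.63×20.8×(298−376) = -2660 J.
Q = 0 for an adiabatic process, so W = −ΔU = 2660 J.
State after step 1: P = 86.0 kPa, V = 46.9 L, T = 298 K.
Step 2 — Isochoric: V stays 46.9 L; P/T = const ⇒ T₂ = 169 K, P₂ = 48.8 kPa.
W = 0 (no volume change).
ΔU = nCvΔT = 1.63×20.8×(169−298) = -4360 J.
Q = ΔU = -4360 J.
Net over both steps: W = 2660 J, Q = -4360 J, ΔU = -7010 J.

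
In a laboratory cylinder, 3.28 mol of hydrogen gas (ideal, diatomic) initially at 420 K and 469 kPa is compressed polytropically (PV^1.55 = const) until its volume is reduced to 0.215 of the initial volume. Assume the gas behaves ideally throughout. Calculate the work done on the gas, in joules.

V₁ = nRT₁/P₁ = 3.28×8.314×420/469 = 24.4 L.
Polytropic n=1.55: T₂ = T₁(V₁/V₂)^(n−1) = 420×(4.65)^0.55 = 978 K; P₂ = P₁(V₁/V₂)^n = 5080 kPa.
W = (P₁V₁−P₂V₂)/(n−1) = (469×24.4−5080×5.25)/0.55 = -27700 J.
Work done on the gas = −W_by = 27700 J.

27700 J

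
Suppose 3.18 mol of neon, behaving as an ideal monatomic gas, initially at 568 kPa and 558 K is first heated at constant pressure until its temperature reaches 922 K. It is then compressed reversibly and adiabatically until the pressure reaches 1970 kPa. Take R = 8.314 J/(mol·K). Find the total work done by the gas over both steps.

V₁ = nRT₁/P₁ = 3.18×8.314×558/568 = 26.0 L.
Step 1 — Isobaric: P stays 568 kPa; V/T = const ⇒ T₂ = 922 K, V₂ = 42.9 L.
W = PΔV = 568×(42.9−26.0) kPa·L = 9620 J.
ΔU = nCvΔT = 3.18×12.5×(922−558) = 14400 J.
Q = ΔU + W = nCpΔT = 24100 J.
State after step 1: P = 568 kPa, V = 42.9 L, T = 922 K.
Step 2 — Adiabatic: T₂/T₁ = (P₂/P₁)^((γ−1)/γ) ⇒ T₂ = 922×(3.47)^0.400 = 1520 K; V₂ = 20.3 L.
ΔU = nCvΔT = 3.18×12.5×(1520−922) = 23600 J.
Q = 0 for an adiabatic process, so W = −ΔU = -23600 J.
Net over both steps: W = -13900 J, Q = 24100 J, ΔU = 38000 J.

-13900 J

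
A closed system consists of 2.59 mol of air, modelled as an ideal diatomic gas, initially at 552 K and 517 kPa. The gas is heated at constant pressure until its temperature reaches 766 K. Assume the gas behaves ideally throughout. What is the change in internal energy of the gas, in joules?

11500 J

V₁ = nRT₁/P₁ = 2.59×8.314×552/517 = 23.0 L.
Isobaric: P stays 517 kPa; V/T = const ⇒ T₂ = 766 K, V₂ = 31.9 L.
For an ideal gas ΔU = nCvΔT with Cv = (5/2)R = 20.8 J/(mol·K).
ΔU = 2.59×20.8×(766−552) = 11500 J.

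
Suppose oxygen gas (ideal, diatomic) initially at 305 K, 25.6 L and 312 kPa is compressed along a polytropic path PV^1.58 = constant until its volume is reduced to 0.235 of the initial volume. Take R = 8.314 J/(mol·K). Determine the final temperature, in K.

706 K

Polytropic n=1.58: T₂ = T₁(V₁/V₂)^(n−1) = 305×(4.26)^0.58 = 706 K; P₂ = P₁(V₁/V₂)^n = 3080 kPa.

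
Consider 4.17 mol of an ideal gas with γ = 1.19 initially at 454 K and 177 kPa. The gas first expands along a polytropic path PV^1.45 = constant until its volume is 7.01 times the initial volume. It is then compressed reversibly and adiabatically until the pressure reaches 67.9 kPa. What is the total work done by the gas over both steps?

V₁ = nRT₁/P₁ = 4.17×8.314×454/177 = 88.9 L.
Step 1 — Polytropic n=1.45: T₂ = T₁(V₁/V₂)^(n−1) = 454×(0.143)^0.45 = 189 K; P₂ = P₁(V₁/V₂)^n = 10.5 kPa.
W = (P₁V₁−P₂V₂)/(n−1) = (177×88.9−10.5×623)/0.45 = 20400 J.
ΔU = nCvΔT = 4.17×43.8×(189−454) = -48400 J.
Q = ΔU + W = -27900 J.
State after step 1: P = 10.5 kPa, V = 623 L, T = 189 K.
Step 2 — Adiabatic: T₂/T₁ = (P₂/P₁)^((γ−1)/γ) ⇒ T₂ = 189×(6.46)^0.160 = 255 K; V₂ = 130 L.
ΔU = nCvΔT = 4.17×43.8×(255−189) = 12000 J.
Q = 0 for an adiabatic process, so W = −ΔU = -12000 J.
Net over both steps: W = 8450 J, Q = -27900 J, ΔU = -36400 J.

8450 J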